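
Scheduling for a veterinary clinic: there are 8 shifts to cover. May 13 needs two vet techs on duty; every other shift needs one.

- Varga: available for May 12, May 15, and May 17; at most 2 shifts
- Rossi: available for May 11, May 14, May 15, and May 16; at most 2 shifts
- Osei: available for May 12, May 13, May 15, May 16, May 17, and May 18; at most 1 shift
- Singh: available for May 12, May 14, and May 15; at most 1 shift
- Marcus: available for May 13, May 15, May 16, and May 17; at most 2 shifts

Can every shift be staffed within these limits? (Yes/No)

No

Shifts {May 13, May 18} need 3 worker-slots in total, but the vet techs available for any of those shifts (Osei and Marcus) can supply at most 2 among them. So no valid schedule exists.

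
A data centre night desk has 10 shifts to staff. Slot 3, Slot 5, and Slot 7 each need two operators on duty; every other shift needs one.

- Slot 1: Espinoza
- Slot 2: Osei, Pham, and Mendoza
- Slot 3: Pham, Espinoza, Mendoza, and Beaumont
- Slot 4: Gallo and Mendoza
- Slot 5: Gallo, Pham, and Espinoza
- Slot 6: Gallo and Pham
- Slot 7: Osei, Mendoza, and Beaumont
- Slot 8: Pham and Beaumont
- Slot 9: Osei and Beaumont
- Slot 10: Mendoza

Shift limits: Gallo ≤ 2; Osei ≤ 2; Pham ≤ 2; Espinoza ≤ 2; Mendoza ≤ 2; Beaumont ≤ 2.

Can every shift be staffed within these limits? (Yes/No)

Total capacity is 2+2+2+2+2+2 = 12 but 13 worker-slots are needed — infeasible.

No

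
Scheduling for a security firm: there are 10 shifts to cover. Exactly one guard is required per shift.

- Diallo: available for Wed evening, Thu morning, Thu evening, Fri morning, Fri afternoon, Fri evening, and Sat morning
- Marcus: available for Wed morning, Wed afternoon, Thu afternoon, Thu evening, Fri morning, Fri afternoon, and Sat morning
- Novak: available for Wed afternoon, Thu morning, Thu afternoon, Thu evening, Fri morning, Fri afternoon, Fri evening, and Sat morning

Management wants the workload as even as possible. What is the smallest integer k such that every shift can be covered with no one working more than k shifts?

4

With 3 guards and 10 worker-slots to fill, someone must work at least ⌈10/3⌉ = 4 shifts, so k ≥ 4.
k = 4 works: Wed morning→Marcus, Wed afternoon→Marcus, Wed evening→Diallo, Thu morning→Diallo, Thu afternoon→Marcus, Thu evening→Diallo, Fri morning→Marcus, Fri afternoon→Novak, Fri evening→Diallo, Sat morning→Novak.
Loads: Diallo 4, Marcus 4, Novak 2 — all ≤ 4.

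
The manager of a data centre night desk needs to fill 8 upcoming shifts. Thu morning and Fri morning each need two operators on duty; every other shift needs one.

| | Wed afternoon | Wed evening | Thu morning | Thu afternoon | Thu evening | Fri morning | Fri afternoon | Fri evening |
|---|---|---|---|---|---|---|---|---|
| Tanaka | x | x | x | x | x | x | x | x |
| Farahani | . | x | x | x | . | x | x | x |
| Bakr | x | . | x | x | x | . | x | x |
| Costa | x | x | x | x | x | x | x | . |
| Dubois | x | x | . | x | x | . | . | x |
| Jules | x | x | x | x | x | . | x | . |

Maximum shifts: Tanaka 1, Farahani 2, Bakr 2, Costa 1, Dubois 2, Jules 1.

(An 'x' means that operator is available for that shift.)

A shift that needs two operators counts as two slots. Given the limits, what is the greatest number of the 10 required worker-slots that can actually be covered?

9

Total capacity across all operators is 1+2+2+1+2+1 = 9, and 10 slots are needed, so at most 9 can be filled.
An assignment achieving 9: Wed afternoon→Bakr, Wed evening→Costa, Thu morning→Bakr+Jules, Thu afternoon→Dubois, Thu evening→Dubois, Fri morning→Tanaka+Farahani, Fri evening→Farahani.
Loads: Tanaka 1/1, Farahani 2/2, Bakr 2/2, Costa 1/1, Dubois 2/2, Jules 1/1.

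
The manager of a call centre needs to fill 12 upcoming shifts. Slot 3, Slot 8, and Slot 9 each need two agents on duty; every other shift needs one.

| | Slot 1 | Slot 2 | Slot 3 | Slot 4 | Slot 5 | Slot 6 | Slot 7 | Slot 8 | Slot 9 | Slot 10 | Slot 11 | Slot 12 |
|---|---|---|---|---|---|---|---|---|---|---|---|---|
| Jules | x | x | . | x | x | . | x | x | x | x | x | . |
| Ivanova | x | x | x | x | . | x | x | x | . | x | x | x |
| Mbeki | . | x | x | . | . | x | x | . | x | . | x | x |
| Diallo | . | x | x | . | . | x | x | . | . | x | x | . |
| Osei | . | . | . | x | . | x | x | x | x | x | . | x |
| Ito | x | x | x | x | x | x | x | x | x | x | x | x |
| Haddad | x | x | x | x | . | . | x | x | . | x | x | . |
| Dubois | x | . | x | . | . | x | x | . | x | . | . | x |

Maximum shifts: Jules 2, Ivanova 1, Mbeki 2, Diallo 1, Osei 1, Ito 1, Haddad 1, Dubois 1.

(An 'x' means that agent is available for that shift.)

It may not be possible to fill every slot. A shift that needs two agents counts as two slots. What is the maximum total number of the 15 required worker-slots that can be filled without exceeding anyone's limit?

Total capacity across all agents is 2+1+2+1+1+1+1+1 = 10, and 15 slots are needed, so at most 10 can be filled.
An assignment achieving 10: Slot 1→Jules, Slot 2→Diallo, Slot 3→Haddad, Slot 4→Ivanova, Slot 5→Jules, Slot 8→Osei+Ito, Slot 9→Mbeki+Dubois, Slot 12→Mbeki.
Loads: Jules 2/2, Ivanova 1/1, Mbeki 2/2, Diallo 1/1, Osei 1/1, Ito 1/1, Haddad 1/1, Dubois 1/1.

10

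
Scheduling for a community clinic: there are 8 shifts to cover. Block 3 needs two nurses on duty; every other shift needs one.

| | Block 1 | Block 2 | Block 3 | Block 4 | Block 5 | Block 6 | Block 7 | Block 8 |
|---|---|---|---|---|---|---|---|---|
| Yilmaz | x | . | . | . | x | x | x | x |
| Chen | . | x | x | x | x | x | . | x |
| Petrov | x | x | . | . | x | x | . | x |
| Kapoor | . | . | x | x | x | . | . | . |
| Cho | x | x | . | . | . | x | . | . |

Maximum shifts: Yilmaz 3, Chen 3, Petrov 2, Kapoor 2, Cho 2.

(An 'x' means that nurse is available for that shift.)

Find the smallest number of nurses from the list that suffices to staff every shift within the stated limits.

4

9 slots to fill and no one can take more than 3, so at least ⌈9/3⌉ = 3 nurses are needed.
Any 3 nurses together have capacity at most 3+3+2 = 8 < 9 slots, so 3 can never suffice.
Yilmaz, Chen, Petrov, and Kapoor alone can cover everything: Block 1→Yilmaz, Block 2→Chen, Block 3→Chen+Kapoor, Block 4→Chen, Block 5→Petrov, Block 6→Yilmaz, Block 7→Yilmaz, Block 8→Petrov.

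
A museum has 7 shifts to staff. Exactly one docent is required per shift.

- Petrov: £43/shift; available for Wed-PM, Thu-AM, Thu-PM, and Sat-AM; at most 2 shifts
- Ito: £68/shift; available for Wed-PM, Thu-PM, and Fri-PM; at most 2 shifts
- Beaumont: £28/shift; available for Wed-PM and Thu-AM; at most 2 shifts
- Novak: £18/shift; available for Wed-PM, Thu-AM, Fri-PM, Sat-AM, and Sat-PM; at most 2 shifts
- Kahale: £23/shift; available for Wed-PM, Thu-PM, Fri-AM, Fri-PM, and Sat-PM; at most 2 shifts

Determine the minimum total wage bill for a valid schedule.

£181

Fri-AM can only be covered by Kahale, so that assignment is forced.
Picking the cheapest available docent for each shift independently would cost £136, but that ignores the shift limits.
An optimal schedule: Wed-PM→Beaumont, Thu-AM→Beaumont, Thu-PM→Petrov, Fri-AM→Kahale, Fri-PM→Kahale, Sat-AM→Novak, Sat-PM→Novak.
Total: 28 + 28 + 43 + 23 + 23 + 18 + 18 = £181.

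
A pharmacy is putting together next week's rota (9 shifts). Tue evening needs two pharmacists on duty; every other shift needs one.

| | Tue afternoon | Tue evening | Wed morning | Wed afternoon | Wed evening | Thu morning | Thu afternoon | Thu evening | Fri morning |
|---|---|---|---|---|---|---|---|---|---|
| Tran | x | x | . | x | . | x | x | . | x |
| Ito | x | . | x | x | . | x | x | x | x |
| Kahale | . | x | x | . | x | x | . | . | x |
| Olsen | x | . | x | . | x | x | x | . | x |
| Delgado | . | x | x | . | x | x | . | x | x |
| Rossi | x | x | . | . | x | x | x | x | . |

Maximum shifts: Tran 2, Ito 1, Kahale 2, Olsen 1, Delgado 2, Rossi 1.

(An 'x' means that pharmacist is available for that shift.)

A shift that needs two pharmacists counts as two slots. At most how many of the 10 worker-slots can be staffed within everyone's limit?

Total capacity across all pharmacists is 2+1+2+1+2+1 = 9, and 10 slots are needed, so at most 9 can be filled.
An assignment achieving 9: Tue afternoon→Tran, Tue evening→Kahale+Delgado, Wed morning→Kahale, Wed afternoon→Tran, Wed evening→Olsen, Thu afternoon→Rossi, Thu evening→Ito, Fri morning→Delgado.
Loads: Tran 2/2, Ito 1/1, Kahale 2/2, Olsen 1/1, Delgado 2/2, Rossi 1/1.

9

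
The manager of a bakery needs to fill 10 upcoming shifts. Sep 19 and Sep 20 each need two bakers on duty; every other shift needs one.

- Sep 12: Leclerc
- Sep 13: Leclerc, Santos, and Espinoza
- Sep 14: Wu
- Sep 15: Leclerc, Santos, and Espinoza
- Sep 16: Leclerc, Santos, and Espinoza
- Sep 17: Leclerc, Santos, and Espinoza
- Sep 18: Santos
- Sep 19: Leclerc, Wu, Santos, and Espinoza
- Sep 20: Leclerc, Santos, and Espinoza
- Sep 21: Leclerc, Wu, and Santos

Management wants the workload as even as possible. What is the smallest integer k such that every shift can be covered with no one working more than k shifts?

3

With 4 bakers and 12 worker-slots to fill, someone must work at least ⌈12/4⌉ = 3 shifts, so k ≥ 3.
k = 3 works: Sep 12→Leclerc, Sep 13→Leclerc, Sep 14→Wu, Sep 15→Leclerc, Sep 16→Santos, Sep 17→Espinoza, Sep 18→Santos, Sep 19→Wu+Espinoza, Sep 20→Santos+Espinoza, Sep 21→Wu.
Loads: Leclerc 3, Wu 3, Santos 3, Espinoza 3 — all ≤ 3.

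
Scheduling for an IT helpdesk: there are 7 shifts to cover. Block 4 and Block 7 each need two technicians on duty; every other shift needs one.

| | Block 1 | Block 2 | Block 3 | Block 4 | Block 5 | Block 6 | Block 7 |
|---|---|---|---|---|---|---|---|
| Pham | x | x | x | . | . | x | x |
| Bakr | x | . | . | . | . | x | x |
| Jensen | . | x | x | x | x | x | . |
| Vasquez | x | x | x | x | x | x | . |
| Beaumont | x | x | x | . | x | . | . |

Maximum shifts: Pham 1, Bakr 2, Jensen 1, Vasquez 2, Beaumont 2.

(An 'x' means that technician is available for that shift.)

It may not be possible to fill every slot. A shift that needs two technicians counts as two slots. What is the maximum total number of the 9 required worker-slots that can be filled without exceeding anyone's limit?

8

Total capacity across all technicians is 1+2+1+2+2 = 8, and 9 slots are needed, so at most 8 can be filled.
An assignment achieving 8: Block 1→Bakr, Block 2→Beaumont, Block 3→Beaumont, Block 4→Jensen+Vasquez, Block 5→Vasquez, Block 7→Pham+Bakr.
Loads: Pham 1/1, Bakr 2/2, Jensen 1/1, Vasquez 2/2, Beaumont 2/2.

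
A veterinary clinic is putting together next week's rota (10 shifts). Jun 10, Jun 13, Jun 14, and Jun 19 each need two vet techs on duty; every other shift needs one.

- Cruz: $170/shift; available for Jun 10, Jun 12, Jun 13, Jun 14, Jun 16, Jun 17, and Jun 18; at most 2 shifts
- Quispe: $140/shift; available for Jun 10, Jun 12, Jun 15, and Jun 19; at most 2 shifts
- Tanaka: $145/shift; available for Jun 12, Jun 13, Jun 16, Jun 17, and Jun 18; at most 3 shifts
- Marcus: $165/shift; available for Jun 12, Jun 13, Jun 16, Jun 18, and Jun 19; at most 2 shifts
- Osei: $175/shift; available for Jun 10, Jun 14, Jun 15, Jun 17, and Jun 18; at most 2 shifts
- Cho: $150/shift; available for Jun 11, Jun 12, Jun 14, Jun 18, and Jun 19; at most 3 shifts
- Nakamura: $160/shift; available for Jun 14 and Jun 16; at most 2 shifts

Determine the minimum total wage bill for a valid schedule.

$2155

Jun 11 can only be covered by Cho, so that assignment is forced.
Picking the cheapest available vet tech for each shift independently would cost $2085, but that ignores the shift limits.
An optimal schedule: Jun 10→Quispe+Cruz, Jun 11→Cho, Jun 12→Tanaka, Jun 13→Tanaka+Marcus, Jun 14→Nakamura+Cruz, Jun 15→Quispe, Jun 16→Nakamura, Jun 17→Tanaka, Jun 18→Cho, Jun 19→Cho+Marcus.
Total: 140 + 170 + 150 + 145 + 145 + 165 + 160 + 170 + 140 + 160 + 145 + 150 + 150 + 165 = $2155.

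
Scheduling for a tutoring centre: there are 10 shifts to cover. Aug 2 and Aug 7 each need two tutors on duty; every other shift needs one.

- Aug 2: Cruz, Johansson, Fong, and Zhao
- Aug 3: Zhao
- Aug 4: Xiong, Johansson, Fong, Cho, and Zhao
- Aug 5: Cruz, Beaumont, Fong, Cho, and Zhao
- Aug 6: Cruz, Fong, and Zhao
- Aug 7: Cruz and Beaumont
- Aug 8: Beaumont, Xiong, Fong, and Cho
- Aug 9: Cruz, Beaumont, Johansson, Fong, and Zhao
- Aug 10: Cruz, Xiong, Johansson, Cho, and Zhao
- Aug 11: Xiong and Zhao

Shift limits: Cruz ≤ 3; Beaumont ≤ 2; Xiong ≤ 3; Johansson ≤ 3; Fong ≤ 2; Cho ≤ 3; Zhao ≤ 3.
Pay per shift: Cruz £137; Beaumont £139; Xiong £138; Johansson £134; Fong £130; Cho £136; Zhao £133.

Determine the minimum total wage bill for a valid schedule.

£1609

Aug 3 can only be covered by Zhao, so that assignment is forced.
Aug 7 can only be covered by Cruz and Beaumont, so that assignment is forced.
Picking the cheapest available tutor for each shift independently would cost £1588, but that ignores the shift limits.
An optimal schedule: Aug 2→Zhao+Johansson, Aug 3→Zhao, Aug 4→Johansson, Aug 5→Cho, Aug 6→Fong, Aug 7→Cruz+Beaumont, Aug 8→Fong, Aug 9→Johansson, Aug 10→Cho, Aug 11→Zhao.
Total: 133 + 134 + 133 + 134 + 136 + 130 + 137 + 139 + 130 + 134 + 136 + 133 = £1609.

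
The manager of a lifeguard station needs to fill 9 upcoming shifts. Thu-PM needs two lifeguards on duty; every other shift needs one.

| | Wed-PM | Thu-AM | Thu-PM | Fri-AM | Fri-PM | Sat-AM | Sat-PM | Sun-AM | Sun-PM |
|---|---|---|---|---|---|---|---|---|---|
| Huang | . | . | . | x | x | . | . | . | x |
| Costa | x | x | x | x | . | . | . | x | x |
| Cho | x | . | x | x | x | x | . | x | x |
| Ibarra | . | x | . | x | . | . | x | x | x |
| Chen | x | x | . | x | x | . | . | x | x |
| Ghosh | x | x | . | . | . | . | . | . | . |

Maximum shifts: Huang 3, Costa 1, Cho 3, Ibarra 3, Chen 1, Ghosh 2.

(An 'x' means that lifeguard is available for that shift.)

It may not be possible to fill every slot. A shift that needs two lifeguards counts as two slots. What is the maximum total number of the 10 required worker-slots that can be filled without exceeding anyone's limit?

Total capacity across all lifeguards is 3+1+3+3+1+2 = 13, and 10 slots are needed, so at most 10 can be filled.
An assignment achieving 10: Wed-PM→Cho, Thu-AM→Ibarra, Thu-PM→Costa+Cho, Fri-AM→Huang, Fri-PM→Huang, Sat-AM→Cho, Sat-PM→Ibarra, Sun-AM→Ibarra, Sun-PM→Huang.
Loads: Huang 3/3, Costa 1/1, Cho 3/3, Ibarra 3/3, Chen 0/1, Ghosh 0/2.

10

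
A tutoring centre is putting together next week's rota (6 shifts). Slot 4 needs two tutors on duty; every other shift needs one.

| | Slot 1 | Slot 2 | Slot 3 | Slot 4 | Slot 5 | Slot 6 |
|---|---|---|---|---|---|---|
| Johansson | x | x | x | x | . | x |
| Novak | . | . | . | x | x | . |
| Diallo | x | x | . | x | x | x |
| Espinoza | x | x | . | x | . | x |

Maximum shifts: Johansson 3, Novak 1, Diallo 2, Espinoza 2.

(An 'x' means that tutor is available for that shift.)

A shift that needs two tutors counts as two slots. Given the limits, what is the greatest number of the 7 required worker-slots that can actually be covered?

Total capacity across all tutors is 3+1+2+2 = 8, and 7 slots are needed, so at most 7 can be filled.
An assignment achieving 7: Slot 1→Johansson, Slot 2→Johansson, Slot 3→Johansson, Slot 4→Diallo+Espinoza, Slot 5→Novak, Slot 6→Diallo.
Loads: Johansson 3/3, Novak 1/1, Diallo 2/2, Espinoza 1/2.

7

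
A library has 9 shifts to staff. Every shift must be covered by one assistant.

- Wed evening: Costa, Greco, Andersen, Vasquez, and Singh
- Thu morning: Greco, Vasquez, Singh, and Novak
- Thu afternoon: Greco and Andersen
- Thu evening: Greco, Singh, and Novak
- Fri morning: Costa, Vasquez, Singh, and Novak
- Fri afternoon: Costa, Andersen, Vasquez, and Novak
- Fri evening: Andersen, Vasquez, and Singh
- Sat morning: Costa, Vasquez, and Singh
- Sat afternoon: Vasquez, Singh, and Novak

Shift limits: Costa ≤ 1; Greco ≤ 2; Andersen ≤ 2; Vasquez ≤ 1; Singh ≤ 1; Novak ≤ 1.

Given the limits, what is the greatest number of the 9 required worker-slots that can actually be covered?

8

Total capacity across all assistants is 1+2+2+1+1+1 = 8, and 9 slots are needed, so at most 8 can be filled.
An assignment achieving 8: Thu morning→Singh, Thu afternoon→Greco, Thu evening→Greco, Fri morning→Novak, Fri afternoon→Andersen, Fri evening→Andersen, Sat morning→Costa, Sat afternoon→Vasquez.
Loads: Costa 1/1, Greco 2/2, Andersen 2/2, Vasquez 1/1, Singh 1/1, Novak 1/1.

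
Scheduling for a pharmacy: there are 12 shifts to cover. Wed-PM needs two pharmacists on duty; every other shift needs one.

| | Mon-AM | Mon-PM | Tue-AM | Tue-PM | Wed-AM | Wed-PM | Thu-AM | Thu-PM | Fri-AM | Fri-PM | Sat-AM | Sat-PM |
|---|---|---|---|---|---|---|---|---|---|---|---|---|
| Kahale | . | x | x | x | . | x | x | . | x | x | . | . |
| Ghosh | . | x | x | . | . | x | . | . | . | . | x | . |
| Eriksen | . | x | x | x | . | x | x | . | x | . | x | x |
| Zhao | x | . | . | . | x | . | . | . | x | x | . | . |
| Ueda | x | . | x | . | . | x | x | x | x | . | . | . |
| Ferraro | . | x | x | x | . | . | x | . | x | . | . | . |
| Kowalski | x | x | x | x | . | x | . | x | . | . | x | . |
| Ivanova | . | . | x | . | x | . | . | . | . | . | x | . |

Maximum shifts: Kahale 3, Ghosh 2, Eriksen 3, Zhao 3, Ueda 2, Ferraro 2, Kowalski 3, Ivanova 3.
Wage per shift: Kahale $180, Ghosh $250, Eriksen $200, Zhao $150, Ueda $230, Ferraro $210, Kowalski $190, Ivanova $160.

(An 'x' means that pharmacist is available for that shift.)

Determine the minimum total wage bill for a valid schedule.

$2240

Sat-PM can only be covered by Eriksen, so that assignment is forced.
Picking the cheapest available pharmacist for each shift independently would cost $2220, but that ignores the shift limits.
An optimal schedule: Mon-AM→Zhao, Mon-PM→Kowalski, Tue-AM→Ivanova, Tue-PM→Kahale, Wed-AM→Ivanova, Wed-PM→Kahale+Kowalski, Thu-AM→Kahale, Thu-PM→Kowalski, Fri-AM→Zhao, Fri-PM→Zhao, Sat-AM→Ivanova, Sat-PM→Eriksen.
Total: 150 + 190 + 160 + 180 + 160 + 180 + 190 + 180 + 190 + 150 + 150 + 160 + 200 = $2240.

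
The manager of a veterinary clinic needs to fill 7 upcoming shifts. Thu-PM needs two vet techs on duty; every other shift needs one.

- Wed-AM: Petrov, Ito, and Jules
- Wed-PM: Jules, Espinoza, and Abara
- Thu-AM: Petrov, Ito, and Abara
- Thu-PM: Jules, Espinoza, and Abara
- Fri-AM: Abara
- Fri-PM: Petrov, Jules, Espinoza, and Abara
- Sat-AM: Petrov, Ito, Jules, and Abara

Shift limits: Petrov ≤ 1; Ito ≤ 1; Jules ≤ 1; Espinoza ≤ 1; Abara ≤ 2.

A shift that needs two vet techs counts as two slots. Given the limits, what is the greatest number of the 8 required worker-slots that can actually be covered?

Total capacity across all vet techs is 1+1+1+1+2 = 6, and 8 slots are needed, so at most 6 can be filled.
An assignment achieving 6: Wed-AM→Petrov, Wed-PM→Jules, Thu-AM→Ito, Thu-PM→Espinoza+Abara, Fri-AM→Abara.
Loads: Petrov 1/1, Ito 1/1, Jules 1/1, Espinoza 1/1, Abara 2/2.

6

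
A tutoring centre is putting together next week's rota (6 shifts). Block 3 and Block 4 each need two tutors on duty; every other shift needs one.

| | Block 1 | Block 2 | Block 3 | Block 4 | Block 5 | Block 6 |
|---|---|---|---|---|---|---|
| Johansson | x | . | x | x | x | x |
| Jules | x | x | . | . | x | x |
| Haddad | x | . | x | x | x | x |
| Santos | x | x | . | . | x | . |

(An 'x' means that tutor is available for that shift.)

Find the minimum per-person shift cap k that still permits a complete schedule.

With 4 tutors and 8 worker-slots to fill, someone must work at least ⌈8/4⌉ = 2 shifts, so k ≥ 2.
k = 2 works: Block 1→Santos, Block 2→Jules, Block 3→Johansson+Haddad, Block 4→Johansson+Haddad, Block 5→Santos, Block 6→Jules.
Loads: Johansson 2, Jules 2, Haddad 2, Santos 2 — all ≤ 2.

2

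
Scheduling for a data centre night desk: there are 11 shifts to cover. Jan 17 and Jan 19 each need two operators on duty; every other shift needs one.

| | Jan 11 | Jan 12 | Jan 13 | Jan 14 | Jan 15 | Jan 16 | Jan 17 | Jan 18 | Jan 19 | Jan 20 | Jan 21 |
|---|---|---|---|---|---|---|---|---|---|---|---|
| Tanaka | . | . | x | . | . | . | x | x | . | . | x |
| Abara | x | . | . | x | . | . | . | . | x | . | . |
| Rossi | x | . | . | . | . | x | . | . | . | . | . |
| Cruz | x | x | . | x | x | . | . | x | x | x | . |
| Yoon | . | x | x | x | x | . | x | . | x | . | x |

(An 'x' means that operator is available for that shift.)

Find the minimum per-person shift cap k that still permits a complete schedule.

3

With 5 operators and 13 worker-slots to fill, someone must work at least ⌈13/5⌉ = 3 shifts, so k ≥ 3.
k = 3 works: Jan 11→Abara, Jan 12→Cruz, Jan 13→Tanaka, Jan 14→Abara, Jan 15→Cruz, Jan 16→Rossi, Jan 17→Tanaka+Yoon, Jan 18→Tanaka, Jan 19→Abara+Yoon, Jan 20→Cruz, Jan 21→Yoon.
Loads: Tanaka 3, Abara 3, Rossi 1, Cruz 3, Yoon 3 — all ≤ 3.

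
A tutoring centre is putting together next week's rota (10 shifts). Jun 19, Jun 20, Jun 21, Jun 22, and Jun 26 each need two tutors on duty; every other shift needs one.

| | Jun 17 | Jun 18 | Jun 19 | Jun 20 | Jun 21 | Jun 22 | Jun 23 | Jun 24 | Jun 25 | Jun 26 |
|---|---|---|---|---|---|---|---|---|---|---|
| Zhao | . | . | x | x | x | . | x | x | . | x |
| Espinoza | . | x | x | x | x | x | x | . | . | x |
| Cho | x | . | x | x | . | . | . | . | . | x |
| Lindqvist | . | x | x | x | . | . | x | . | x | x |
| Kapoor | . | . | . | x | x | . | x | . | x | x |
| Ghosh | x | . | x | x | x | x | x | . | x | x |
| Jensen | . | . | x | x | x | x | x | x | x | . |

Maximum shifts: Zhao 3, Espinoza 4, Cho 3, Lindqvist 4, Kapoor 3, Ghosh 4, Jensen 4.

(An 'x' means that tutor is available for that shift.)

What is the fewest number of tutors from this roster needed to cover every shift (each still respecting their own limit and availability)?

4

15 slots to fill and no one can take more than 4, so at least ⌈15/4⌉ = 4 tutors are needed.
Zhao, Espinoza, Lindqvist, and Ghosh alone can cover everything: Jun 17→Ghosh, Jun 18→Espinoza, Jun 19→Espinoza+Lindqvist, Jun 20→Lindqvist+Ghosh, Jun 21→Zhao+Espinoza, Jun 22→Espinoza+Ghosh, Jun 23→Zhao, Jun 24→Zhao, Jun 25→Lindqvist, Jun 26→Lindqvist+Ghosh.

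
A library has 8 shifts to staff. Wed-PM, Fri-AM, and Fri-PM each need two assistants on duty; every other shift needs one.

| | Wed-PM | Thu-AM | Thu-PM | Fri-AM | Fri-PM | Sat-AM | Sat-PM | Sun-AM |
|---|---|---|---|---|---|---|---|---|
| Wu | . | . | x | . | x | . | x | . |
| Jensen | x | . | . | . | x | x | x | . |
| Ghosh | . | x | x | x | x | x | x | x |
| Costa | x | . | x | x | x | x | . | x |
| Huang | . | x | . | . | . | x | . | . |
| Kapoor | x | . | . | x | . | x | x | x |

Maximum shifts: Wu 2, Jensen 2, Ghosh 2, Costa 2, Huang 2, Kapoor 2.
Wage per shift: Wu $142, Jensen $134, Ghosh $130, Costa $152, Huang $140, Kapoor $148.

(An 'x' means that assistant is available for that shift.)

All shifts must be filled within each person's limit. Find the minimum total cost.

$1540

Picking the cheapest available assistant for each shift independently would cost $1474, but that ignores the shift limits.
An optimal schedule: Wed-PM→Jensen+Kapoor, Thu-AM→Huang, Thu-PM→Ghosh, Fri-AM→Ghosh+Kapoor, Fri-PM→Jensen+Wu, Sat-AM→Huang, Sat-PM→Wu, Sun-AM→Costa.
Total: 134 + 148 + 140 + 130 + 130 + 148 + 134 + 142 + 140 + 142 + 152 = $1540.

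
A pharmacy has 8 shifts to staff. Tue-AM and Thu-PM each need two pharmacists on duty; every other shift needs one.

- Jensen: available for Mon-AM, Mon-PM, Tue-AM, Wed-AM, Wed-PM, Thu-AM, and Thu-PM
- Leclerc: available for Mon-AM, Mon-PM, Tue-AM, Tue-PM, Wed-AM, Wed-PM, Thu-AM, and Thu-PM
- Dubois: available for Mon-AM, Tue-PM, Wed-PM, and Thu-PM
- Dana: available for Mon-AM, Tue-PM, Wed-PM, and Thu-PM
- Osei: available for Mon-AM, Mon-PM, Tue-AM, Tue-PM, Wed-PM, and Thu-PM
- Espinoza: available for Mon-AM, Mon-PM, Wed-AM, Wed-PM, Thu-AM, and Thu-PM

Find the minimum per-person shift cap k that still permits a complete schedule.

With 6 pharmacists and 10 worker-slots to fill, someone must work at least ⌈10/6⌉ = 2 shifts, so k ≥ 2.
k = 2 works: Mon-AM→Dubois, Mon-PM→Osei, Tue-AM→Jensen+Leclerc, Tue-PM→Dubois, Wed-AM→Jensen, Wed-PM→Dana, Thu-AM→Leclerc, Thu-PM→Dana+Osei.
Loads: Jensen 2, Leclerc 2, Dubois 2, Dana 2, Osei 2, Espinoza 0 — all ≤ 2.

2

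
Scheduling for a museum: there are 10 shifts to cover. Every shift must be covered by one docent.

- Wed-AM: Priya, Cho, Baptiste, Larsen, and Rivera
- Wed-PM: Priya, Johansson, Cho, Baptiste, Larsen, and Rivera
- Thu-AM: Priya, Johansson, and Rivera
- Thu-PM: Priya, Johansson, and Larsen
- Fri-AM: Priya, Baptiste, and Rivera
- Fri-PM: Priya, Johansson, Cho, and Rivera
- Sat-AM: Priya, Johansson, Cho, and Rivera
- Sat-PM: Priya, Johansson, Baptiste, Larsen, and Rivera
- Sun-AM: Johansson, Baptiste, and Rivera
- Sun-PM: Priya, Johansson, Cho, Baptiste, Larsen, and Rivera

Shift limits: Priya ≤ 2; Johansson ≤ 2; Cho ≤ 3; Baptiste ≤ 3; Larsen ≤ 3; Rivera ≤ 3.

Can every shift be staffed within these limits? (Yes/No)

Yes

One valid schedule: Wed-AM→Cho, Wed-PM→Cho, Thu-AM→Priya, Thu-PM→Priya, Fri-AM→Baptiste, Fri-PM→Johansson, Sat-AM→Cho, Sat-PM→Baptiste, Sun-AM→Johansson, Sun-PM→Baptiste.
Loads: Priya 2/2, Johansson 2/2, Cho 3/3, Baptiste 3/3, Larsen 0/3, Rivera 0/3 — all within limits.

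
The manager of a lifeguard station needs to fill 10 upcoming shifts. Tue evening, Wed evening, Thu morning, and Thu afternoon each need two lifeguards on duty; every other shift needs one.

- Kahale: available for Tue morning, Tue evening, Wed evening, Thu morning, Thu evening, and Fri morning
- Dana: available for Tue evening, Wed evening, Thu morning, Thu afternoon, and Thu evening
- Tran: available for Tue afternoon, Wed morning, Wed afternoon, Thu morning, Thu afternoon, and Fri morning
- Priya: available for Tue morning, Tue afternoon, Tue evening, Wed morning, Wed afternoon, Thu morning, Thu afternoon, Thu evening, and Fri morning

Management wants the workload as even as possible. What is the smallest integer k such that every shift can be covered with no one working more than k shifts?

With 4 lifeguards and 14 worker-slots to fill, someone must work at least ⌈14/4⌉ = 4 shifts, so k ≥ 4.
k = 4 works: Tue morning→Kahale, Tue afternoon→Tran, Tue evening→Kahale+Dana, Wed morning→Tran, Wed afternoon→Tran, Wed evening→Kahale+Dana, Thu morning→Dana+Priya, Thu afternoon→Dana+Tran, Thu evening→Kahale, Fri morning→Priya.
Loads: Kahale 4, Dana 4, Tran 4, Priya 2 — all ≤ 4.

4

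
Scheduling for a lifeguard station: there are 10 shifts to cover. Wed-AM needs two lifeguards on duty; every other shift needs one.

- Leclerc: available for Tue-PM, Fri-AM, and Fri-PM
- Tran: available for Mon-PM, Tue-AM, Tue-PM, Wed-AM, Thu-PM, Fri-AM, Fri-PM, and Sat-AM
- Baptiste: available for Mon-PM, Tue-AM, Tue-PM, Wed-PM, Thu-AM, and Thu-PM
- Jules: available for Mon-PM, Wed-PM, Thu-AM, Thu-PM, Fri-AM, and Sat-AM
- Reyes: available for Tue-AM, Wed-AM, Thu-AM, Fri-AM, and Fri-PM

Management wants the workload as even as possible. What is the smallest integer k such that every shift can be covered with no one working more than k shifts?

3

With 5 lifeguards and 11 worker-slots to fill, someone must work at least ⌈11/5⌉ = 3 shifts, so k ≥ 3.
k = 3 works: Mon-PM→Tran, Tue-AM→Baptiste, Tue-PM→Leclerc, Wed-AM→Tran+Reyes, Wed-PM→Baptiste, Thu-AM→Baptiste, Thu-PM→Jules, Fri-AM→Leclerc, Fri-PM→Leclerc, Sat-AM→Tran.
Loads: Leclerc 3, Tran 3, Baptiste 3, Jules 1, Reyes 1 — all ≤ 3.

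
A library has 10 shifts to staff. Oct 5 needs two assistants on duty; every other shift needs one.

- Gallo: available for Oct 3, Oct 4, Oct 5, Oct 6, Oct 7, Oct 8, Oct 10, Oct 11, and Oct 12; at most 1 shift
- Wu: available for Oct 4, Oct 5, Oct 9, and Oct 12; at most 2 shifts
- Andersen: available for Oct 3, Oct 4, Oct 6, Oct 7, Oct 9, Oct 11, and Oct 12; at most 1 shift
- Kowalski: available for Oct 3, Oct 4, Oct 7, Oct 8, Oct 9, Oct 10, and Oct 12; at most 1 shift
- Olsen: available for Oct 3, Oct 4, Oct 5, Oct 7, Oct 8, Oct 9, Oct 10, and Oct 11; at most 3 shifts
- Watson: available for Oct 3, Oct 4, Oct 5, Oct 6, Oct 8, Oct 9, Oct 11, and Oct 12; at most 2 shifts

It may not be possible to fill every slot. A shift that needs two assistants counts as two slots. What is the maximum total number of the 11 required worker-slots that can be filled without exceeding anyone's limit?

Total capacity across all assistants is 1+2+1+1+3+2 = 10, and 11 slots are needed, so at most 10 can be filled.
An assignment achieving 10: Oct 3→Watson, Oct 5→Wu+Olsen, Oct 6→Gallo, Oct 7→Andersen, Oct 8→Olsen, Oct 9→Wu, Oct 10→Kowalski, Oct 11→Olsen, Oct 12→Watson.
Loads: Gallo 1/1, Wu 2/2, Andersen 1/1, Kowalski 1/1, Olsen 3/3, Watson 2/2.

10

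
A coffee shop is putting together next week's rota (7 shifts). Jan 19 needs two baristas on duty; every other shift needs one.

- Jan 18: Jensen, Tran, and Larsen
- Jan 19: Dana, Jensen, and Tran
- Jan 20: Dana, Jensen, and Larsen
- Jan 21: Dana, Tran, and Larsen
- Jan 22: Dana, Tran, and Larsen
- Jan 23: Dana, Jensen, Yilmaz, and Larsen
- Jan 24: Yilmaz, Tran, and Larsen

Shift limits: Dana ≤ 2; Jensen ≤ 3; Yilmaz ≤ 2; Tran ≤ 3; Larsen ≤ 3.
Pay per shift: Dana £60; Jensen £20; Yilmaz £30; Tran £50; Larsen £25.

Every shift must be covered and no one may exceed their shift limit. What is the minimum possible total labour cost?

Picking the cheapest available barista for each shift independently would cost £205, but that ignores the shift limits.
An optimal schedule: Jan 18→Jensen, Jan 19→Jensen+Tran, Jan 20→Jensen, Jan 21→Larsen, Jan 22→Larsen, Jan 23→Yilmaz, Jan 24→Larsen.
Total: 20 + 20 + 50 + 20 + 25 + 25 + 30 + 25 = £215.

£215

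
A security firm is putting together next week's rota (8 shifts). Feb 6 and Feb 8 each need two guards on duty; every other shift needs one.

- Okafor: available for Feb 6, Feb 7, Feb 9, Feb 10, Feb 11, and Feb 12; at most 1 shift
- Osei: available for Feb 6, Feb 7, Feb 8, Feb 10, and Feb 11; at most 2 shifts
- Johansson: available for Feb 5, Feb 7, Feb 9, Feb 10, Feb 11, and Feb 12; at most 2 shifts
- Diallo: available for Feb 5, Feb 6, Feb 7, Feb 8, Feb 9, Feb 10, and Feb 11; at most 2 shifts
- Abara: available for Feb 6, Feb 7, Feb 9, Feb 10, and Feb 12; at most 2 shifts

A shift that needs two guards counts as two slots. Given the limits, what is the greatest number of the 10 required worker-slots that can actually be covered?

Total capacity across all guards is 1+2+2+2+2 = 9, and 10 slots are needed, so at most 9 can be filled.
An assignment achieving 9: Feb 5→Johansson, Feb 6→Osei+Diallo, Feb 7→Abara, Feb 8→Osei+Diallo, Feb 9→Johansson, Feb 10→Abara, Feb 12→Okafor.
Loads: Okafor 1/1, Osei 2/2, Johansson 2/2, Diallo 2/2, Abara 2/2.

9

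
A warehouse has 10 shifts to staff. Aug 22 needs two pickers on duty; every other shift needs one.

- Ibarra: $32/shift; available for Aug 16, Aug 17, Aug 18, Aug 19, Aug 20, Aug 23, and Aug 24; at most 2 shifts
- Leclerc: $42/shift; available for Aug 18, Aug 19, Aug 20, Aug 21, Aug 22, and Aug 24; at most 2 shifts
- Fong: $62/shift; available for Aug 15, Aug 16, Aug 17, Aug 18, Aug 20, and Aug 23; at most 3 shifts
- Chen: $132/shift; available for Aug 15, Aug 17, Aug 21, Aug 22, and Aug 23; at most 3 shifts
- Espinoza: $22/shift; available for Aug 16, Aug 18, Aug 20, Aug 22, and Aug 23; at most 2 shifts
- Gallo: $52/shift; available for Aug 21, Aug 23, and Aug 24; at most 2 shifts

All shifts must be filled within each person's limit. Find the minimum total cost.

Picking the cheapest available picker for each shift independently would cost $352, but that ignores the shift limits.
An optimal schedule: Aug 15→Fong, Aug 16→Espinoza, Aug 17→Ibarra, Aug 18→Fong, Aug 19→Ibarra, Aug 20→Fong, Aug 21→Leclerc, Aug 22→Espinoza+Leclerc, Aug 23→Gallo, Aug 24→Gallo.
Total: 62 + 22 + 32 + 62 + 32 + 62 + 42 + 22 + 42 + 52 + 52 = $482.

$482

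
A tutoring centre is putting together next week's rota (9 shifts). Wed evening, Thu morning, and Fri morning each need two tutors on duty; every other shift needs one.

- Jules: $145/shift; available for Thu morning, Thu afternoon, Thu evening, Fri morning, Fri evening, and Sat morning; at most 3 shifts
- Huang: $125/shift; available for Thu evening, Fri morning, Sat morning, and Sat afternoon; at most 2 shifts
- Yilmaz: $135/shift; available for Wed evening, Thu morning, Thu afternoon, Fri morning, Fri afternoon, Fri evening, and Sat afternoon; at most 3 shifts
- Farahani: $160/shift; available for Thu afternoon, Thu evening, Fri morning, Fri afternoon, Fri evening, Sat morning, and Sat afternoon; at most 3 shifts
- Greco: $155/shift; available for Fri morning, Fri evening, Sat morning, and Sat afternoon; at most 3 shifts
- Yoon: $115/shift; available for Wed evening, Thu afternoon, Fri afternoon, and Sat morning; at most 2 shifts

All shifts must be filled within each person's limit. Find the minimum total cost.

$1630

Wed evening can only be covered by Yilmaz and Yoon, so that assignment is forced.
Thu morning can only be covered by Jules and Yilmaz, so that assignment is forced.
Picking the cheapest available tutor for each shift independently would cost $1520, but that ignores the shift limits.
An optimal schedule: Wed evening→Yoon+Yilmaz, Thu morning→Yilmaz+Jules, Thu afternoon→Yilmaz, Thu evening→Huang, Fri morning→Jules+Greco, Fri afternoon→Yoon, Fri evening→Jules, Sat morning→Greco, Sat afternoon→Huang.
Total: 115 + 135 + 135 + 145 + 135 + 125 + 145 + 155 + 115 + 145 + 155 + 125 = $1630.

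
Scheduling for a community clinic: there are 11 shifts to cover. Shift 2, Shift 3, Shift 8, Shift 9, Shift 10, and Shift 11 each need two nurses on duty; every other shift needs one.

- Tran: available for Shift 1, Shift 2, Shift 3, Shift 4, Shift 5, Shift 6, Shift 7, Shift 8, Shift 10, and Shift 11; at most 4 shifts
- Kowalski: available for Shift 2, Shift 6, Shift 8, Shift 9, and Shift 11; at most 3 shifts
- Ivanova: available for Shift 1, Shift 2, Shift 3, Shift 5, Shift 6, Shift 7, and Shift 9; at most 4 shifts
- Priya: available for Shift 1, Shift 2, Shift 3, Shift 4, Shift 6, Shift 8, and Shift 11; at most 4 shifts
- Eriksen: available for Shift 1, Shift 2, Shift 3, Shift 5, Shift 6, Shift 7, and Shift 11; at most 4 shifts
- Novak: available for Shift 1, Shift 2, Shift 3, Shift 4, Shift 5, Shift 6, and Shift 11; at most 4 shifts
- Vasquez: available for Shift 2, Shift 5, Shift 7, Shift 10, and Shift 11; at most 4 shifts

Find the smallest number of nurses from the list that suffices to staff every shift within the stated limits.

17 slots to fill and no one can take more than 4, so at least ⌈17/4⌉ = 5 nurses are needed.
Tran, Kowalski, Ivanova, Priya, and Vasquez alone can cover everything: Shift 1→Tran, Shift 2→Priya+Vasquez, Shift 3→Tran+Ivanova, Shift 4→Tran, Shift 5→Ivanova, Shift 6→Kowalski, Shift 7→Ivanova, Shift 8→Kowalski+Priya, Shift 9→Kowalski+Ivanova, Shift 10→Tran+Vasquez, Shift 11→Priya+Vasquez.

5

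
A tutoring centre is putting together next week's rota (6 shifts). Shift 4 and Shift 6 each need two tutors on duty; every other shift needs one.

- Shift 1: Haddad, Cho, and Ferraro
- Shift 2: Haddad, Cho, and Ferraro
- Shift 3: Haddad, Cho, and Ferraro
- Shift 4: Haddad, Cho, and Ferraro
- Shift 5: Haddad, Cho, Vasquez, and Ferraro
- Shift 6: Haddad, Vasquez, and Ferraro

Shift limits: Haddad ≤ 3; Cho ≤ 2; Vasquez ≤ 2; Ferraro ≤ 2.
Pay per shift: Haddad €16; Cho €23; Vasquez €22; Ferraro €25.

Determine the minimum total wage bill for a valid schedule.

Picking the cheapest available tutor for each shift independently would cost €141, but that ignores the shift limits.
An optimal schedule: Shift 1→Haddad, Shift 2→Haddad, Shift 3→Cho, Shift 4→Haddad+Cho, Shift 5→Vasquez, Shift 6→Vasquez+Ferraro.
Total: 16 + 16 + 23 + 16 + 23 + 22 + 22 + 25 = €163.

€163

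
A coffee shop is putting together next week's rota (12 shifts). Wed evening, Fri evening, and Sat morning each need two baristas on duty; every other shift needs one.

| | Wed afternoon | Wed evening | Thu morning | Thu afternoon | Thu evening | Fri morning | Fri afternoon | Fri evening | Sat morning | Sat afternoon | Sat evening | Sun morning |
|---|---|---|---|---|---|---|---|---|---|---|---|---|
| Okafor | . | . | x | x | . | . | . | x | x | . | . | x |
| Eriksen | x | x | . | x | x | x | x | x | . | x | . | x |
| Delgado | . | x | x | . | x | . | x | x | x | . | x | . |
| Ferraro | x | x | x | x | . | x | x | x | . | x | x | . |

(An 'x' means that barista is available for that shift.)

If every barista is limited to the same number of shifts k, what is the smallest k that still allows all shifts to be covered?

With 4 baristas and 15 worker-slots to fill, someone must work at least ⌈15/4⌉ = 4 shifts, so k ≥ 4.
k = 4 works: Wed afternoon→Eriksen, Wed evening→Delgado+Ferraro, Thu morning→Okafor, Thu afternoon→Okafor, Thu evening→Eriksen, Fri morning→Eriksen, Fri afternoon→Ferraro, Fri evening→Delgado+Ferraro, Sat morning→Okafor+Delgado, Sat afternoon→Eriksen, Sat evening→Delgado, Sun morning→Okafor.
Loads: Okafor 4, Eriksen 4, Delgado 4, Ferraro 3 — all ≤ 4.

4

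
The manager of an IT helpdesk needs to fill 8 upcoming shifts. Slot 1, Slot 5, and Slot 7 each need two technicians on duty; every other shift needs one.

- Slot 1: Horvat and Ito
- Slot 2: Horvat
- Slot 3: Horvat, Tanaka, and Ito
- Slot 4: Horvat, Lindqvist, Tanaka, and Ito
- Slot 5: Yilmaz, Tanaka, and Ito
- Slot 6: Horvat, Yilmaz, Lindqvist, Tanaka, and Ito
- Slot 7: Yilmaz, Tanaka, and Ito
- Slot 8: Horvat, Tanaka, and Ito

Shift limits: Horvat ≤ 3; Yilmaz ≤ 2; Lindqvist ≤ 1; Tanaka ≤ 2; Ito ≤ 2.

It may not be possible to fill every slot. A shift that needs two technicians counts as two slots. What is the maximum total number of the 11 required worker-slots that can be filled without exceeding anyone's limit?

Total capacity across all technicians is 3+2+1+2+2 = 10, and 11 slots are needed, so at most 10 can be filled.
An assignment achieving 10: Slot 1→Horvat+Ito, Slot 2→Horvat, Slot 3→Horvat, Slot 4→Lindqvist, Slot 5→Yilmaz+Tanaka, Slot 7→Yilmaz+Tanaka, Slot 8→Ito.
Loads: Horvat 3/3, Yilmaz 2/2, Lindqvist 1/1, Tanaka 2/2, Ito 2/2.

10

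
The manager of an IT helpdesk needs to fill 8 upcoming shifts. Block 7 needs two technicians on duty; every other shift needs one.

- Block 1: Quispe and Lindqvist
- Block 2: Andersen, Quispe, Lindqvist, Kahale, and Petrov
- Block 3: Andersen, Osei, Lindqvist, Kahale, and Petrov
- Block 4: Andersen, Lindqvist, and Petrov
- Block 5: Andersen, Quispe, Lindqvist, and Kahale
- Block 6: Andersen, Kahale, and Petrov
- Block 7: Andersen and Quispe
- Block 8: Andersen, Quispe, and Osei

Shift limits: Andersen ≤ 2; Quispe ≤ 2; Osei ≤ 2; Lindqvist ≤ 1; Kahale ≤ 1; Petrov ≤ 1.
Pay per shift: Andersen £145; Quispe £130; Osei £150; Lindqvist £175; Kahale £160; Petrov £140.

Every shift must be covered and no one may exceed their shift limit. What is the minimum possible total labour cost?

Block 7 can only be covered by Andersen and Quispe, so that assignment is forced.
Picking the cheapest available technician for each shift independently would cost £1215, but that ignores the shift limits.
An optimal schedule: Block 1→Quispe, Block 2→Petrov, Block 3→Osei, Block 4→Andersen, Block 5→Lindqvist, Block 6→Kahale, Block 7→Andersen+Quispe, Block 8→Osei.
Total: 130 + 140 + 150 + 145 + 175 + 160 + 145 + 130 + 150 = £1325.

£1325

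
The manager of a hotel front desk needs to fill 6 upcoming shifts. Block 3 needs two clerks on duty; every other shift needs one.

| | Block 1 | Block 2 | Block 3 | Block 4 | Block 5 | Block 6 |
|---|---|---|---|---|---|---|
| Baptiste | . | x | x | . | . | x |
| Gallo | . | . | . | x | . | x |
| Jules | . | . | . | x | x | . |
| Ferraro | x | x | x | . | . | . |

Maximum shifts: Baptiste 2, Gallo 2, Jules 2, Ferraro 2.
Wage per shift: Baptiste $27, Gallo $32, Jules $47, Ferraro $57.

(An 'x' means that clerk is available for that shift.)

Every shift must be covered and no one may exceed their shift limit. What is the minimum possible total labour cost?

$279

Block 1 can only be covered by Ferraro, so that assignment is forced.
Block 3 can only be covered by Baptiste and Ferraro, so that assignment is forced.
Block 5 can only be covered by Jules, so that assignment is forced.
Picking the cheapest available clerk for each shift independently would cost $274, but that ignores the shift limits.
An optimal schedule: Block 1→Ferraro, Block 2→Baptiste, Block 3→Baptiste+Ferraro, Block 4→Gallo, Block 5→Jules, Block 6→Gallo.
Total: 57 + 27 + 27 + 57 + 32 + 47 + 32 = $279.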